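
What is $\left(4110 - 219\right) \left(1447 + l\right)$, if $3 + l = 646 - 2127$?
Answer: $-143967$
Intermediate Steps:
$l = -1484$ ($l = -3 + \left(646 - 2127\right) = -3 - 1481 = -1484$)
$\left(4110 - 219\right) \left(1447 + l\right) = \left(4110 - 219\right) \left(1447 - 1484\right) = 3891 \left(-37\right) = -143967$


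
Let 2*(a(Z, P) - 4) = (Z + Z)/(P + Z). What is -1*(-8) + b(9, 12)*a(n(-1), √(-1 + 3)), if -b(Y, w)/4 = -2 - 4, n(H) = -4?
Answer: 920/7 + 48*√2/7 ≈ 141.13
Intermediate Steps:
b(Y, w) = 24 (b(Y, w) = -4*(-2 - 4) = -4*(-6) = 24)
a(Z, P) = 4 + Z/(P + Z) (a(Z, P) = 4 + ((Z + Z)/(P + Z))/2 = 4 + ((2*Z)/(P + Z))/2 = 4 + (2*Z/(P + Z))/2 = 4 + Z/(P + Z))
-1*(-8) + b(9, 12)*a(n(-1), √(-1 + 3)) = -1*(-8) + 24*((4*√(-1 + 3) + 5*(-4))/(√(-1 + 3) - 4)) = 8 + 24*((4*√2 - 20)/(√2 - 4)) = 8 + 24*((-20 + 4*√2)/(-4 + √2)) = 8 + 24*(-20 + 4*√2)/(-4 + √2)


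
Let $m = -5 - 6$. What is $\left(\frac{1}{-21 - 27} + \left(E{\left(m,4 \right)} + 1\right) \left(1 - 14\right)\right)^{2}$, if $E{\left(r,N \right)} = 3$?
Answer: $\frac{6235009}{2304} \approx 2706.2$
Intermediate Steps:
$m = -11$ ($m = -5 - 6 = -11$)
$\left(\frac{1}{-21 - 27} + \left(E{\left(m,4 \right)} + 1\right) \left(1 - 14\right)\right)^{2} = \left(\frac{1}{-21 - 27} + \left(3 + 1\right) \left(1 - 14\right)\right)^{2} = \left(\frac{1}{-48} + 4 \left(-13\right)\right)^{2} = \left(- \frac{1}{48} - 52\right)^{2} = \left(- \frac{2497}{48}\right)^{2} = \frac{6235009}{2304}$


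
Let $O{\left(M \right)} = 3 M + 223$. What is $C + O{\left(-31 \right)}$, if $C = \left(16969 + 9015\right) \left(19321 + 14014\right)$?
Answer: $866176770$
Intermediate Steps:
$O{\left(M \right)} = 223 + 3 M$
$C = 866176640$ ($C = 25984 \cdot 33335 = 866176640$)
$C + O{\left(-31 \right)} = 866176640 + \left(223 + 3 \left(-31\right)\right) = 866176640 + \left(223 - 93\right) = 866176640 + 130 = 866176770$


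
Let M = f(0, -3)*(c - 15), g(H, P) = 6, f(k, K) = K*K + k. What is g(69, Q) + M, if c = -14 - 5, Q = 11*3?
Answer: -300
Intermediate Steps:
f(k, K) = k + K² (f(k, K) = K² + k = k + K²)
Q = 33
c = -19
M = -306 (M = (0 + (-3)²)*(-19 - 15) = (0 + 9)*(-34) = 9*(-34) = -306)
g(69, Q) + M = 6 - 306 = -300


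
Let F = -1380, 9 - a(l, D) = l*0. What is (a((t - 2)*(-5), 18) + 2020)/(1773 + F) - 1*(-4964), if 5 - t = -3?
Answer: 1952881/393 ≈ 4969.2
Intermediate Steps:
t = 8 (t = 5 - 1*(-3) = 5 + 3 = 8)
a(l, D) = 9 (a(l, D) = 9 - l*0 = 9 - 1*0 = 9 + 0 = 9)
(a((t - 2)*(-5), 18) + 2020)/(1773 + F) - 1*(-4964) = (9 + 2020)/(1773 - 1380) - 1*(-4964) = 2029/393 + 4964 = 1952881/393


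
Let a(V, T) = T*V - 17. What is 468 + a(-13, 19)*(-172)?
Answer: 45876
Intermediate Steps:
a(V, T) = -17 + T*V
468 + a(-13, 19)*(-172) = 468 + (-17 + 19*(-13))*(-172) = 468 + (-17 - 247)*(-172) = 468 - 264*(-172) = 468 + 45408 = 45876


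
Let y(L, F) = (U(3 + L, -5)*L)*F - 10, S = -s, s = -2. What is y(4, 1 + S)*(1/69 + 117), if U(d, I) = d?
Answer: 597476/69 ≈ 8659.1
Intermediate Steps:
S = 2 (S = -1*(-2) = 2)
y(L, F) = -10 + F*L*(3 + L) (y(L, F) = ((3 + L)*L)*F - 10 = (L*(3 + L))*F - 10 = F*L*(3 + L) - 10 = -10 + F*L*(3 + L))
y(4, 1 + S)*(1/69 + 117) = (-10 + (1 + 2)*4*(3 + 4))*(1/69 + 117) = (-10 + 3*4*7)*(1/69 + 117) = (-10 + 84)*(8074/69) = 74*(8074/69) = 597476/69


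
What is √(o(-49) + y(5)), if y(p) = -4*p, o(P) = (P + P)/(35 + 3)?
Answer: I*√8151/19 ≈ 4.7517*I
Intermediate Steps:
o(P) = P/19 (o(P) = (2*P)/38 = (2*P)*(1/38) = P/19)
√(o(-49) + y(5)) = √((1/19)*(-49) - 4*5) = √(-49/19 - 20) = √(-429/19) = I*√8151/19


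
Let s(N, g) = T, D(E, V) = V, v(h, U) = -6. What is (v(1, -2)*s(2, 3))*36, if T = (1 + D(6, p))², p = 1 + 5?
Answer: -10584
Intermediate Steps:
p = 6
T = 49 (T = (1 + 6)² = 7² = 49)
s(N, g) = 49
(v(1, -2)*s(2, 3))*36 = -6*49*36 = -294*36 = -10584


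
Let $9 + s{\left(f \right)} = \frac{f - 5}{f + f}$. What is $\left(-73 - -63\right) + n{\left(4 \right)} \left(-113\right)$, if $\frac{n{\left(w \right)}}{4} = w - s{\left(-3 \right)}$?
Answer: $- \frac{15850}{3} \approx -5283.3$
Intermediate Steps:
$s{\left(f \right)} = -9 + \frac{-5 + f}{2 f}$ ($s{\left(f \right)} = -9 + \frac{f - 5}{f + f} = -9 + \frac{-5 + f}{2 f}$)
$n{\left(w \right)} = \frac{92}{3} + 4 w$ ($n{\left(w \right)} = 4 \left(w - \frac{-5 - -51}{2 \left(-3\right)}\right) = 4 \left(w - \frac{1}{2} \left(- \frac{1}{3}\right) \left(-5 + 51\right)\right) = 4 \left(w - \frac{1}{2} \left(- \frac{1}{3}\right) 46\right) = 4 \left(w - - \frac{23}{3}\right) = 4 \left(w + \frac{23}{3}\right) = 4 \left(\frac{23}{3} + w\right) = \frac{92}{3} + 4 w$)
$\left(-73 - -63\right) + n{\left(4 \right)} \left(-113\right) = \left(-73 - -63\right) + \left(\frac{92}{3} + 4 \cdot 4\right) \left(-113\right) = \left(-73 + 63\right) + \left(\frac{92}{3} + 16\right) \left(-113\right) = -10 + \frac{140}{3} \left(-113\right) = -10 - \frac{15820}{3} = - \frac{15850}{3}$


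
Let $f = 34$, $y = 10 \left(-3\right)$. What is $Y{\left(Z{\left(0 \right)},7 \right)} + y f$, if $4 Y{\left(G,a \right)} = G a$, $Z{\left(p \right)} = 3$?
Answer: $- \frac{4059}{4} \approx -1014.8$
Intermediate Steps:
$Y{\left(G,a \right)} = \frac{G a}{4}$
$y = -30$
$Y{\left(Z{\left(0 \right)},7 \right)} + y f = \frac{1}{4} \cdot 3 \cdot 7 - 1020 = \frac{21}{4} - 1020 = - \frac{4059}{4}$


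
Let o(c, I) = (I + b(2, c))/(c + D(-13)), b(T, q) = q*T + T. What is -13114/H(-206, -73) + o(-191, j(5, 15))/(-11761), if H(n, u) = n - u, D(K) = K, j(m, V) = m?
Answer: 551993613/5598236 ≈ 98.601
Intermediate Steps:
b(T, q) = T + T*q (b(T, q) = T*q + T = T + T*q)
o(c, I) = (2 + I + 2*c)/(-13 + c) (o(c, I) = (I + 2*(1 + c))/(c - 13) = (I + (2 + 2*c))/(-13 + c) = (2 + I + 2*c)/(-13 + c))
-13114/H(-206, -73) + o(-191, j(5, 15))/(-11761) = -13114/(-206 - 1*(-73)) + ((2 + 5 + 2*(-191))/(-13 - 191))/(-11761) = -13114/(-206 + 73) + ((2 + 5 - 382)/(-204))*(-1/11761) = -13114/(-133) - 1/204*(-375)*(-1/11761) = -13114*(-1/133) + (125/68)*(-1/11761) = 13114/133 - 125/799748 = 551993613/5598236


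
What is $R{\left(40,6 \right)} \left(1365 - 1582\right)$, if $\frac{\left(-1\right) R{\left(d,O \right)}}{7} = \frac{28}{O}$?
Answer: $\frac{21266}{3} \approx 7088.7$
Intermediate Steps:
$R{\left(d,O \right)} = - \frac{196}{O}$ ($R{\left(d,O \right)} = - 7 \frac{28}{O} = - \frac{196}{O}$)
$R{\left(40,6 \right)} \left(1365 - 1582\right) = - \frac{196}{6} \left(1365 - 1582\right) = \left(-196\right) \frac{1}{6} \left(-217\right) = \left(- \frac{98}{3}\right) \left(-217\right) = \frac{21266}{3}$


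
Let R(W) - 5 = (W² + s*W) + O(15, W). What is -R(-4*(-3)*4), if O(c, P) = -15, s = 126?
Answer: -8342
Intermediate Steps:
R(W) = -10 + W² + 126*W (R(W) = 5 + ((W² + 126*W) - 15) = 5 + (-15 + W² + 126*W) = -10 + W² + 126*W)
-R(-4*(-3)*4) = -(-10 + (-4*(-3)*4)² + 126*(-4*(-3)*4)) = -(-10 + (12*4)² + 126*(12*4)) = -(-10 + 48² + 126*48) = -(-10 + 2304 + 6048) = -1*8342 = -8342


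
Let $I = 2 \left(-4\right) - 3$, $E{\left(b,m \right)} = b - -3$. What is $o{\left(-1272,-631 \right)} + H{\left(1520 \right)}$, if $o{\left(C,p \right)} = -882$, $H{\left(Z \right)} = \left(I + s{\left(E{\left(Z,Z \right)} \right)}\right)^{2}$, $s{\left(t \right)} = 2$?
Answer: $-801$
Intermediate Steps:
$E{\left(b,m \right)} = 3 + b$ ($E{\left(b,m \right)} = b + 3 = 3 + b$)
$I = -11$ ($I = -8 - 3 = -11$)
$H{\left(Z \right)} = 81$ ($H{\left(Z \right)} = \left(-11 + 2\right)^{2} = \left(-9\right)^{2} = 81$)
$o{\left(-1272,-631 \right)} + H{\left(1520 \right)} = -882 + 81 = -801$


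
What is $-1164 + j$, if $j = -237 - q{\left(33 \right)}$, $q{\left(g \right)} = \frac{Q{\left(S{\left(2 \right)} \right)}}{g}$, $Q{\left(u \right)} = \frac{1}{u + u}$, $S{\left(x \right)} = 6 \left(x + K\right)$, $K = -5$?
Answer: $- \frac{1664387}{1188} \approx -1401.0$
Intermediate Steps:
$S{\left(x \right)} = -30 + 6 x$ ($S{\left(x \right)} = 6 \left(x - 5\right) = 6 \left(-5 + x\right) = -30 + 6 x$)
$Q{\left(u \right)} = \frac{1}{2 u}$
$q{\left(g \right)} = - \frac{1}{36 g}$ ($q{\left(g \right)} = \frac{\frac{1}{2} \frac{1}{-30 + 6 \cdot 2}}{g} = \frac{\frac{1}{2} \frac{1}{-30 + 12}}{g} = \frac{\frac{1}{2} \frac{1}{-18}}{g} = \frac{\frac{1}{2} \left(- \frac{1}{18}\right)}{g} = - \frac{1}{36 g}$)
$j = - \frac{281555}{1188}$ ($j = -237 - - \frac{1}{36 \cdot 33} = -237 - \left(- \frac{1}{36}\right) \frac{1}{33} = -237 - - \frac{1}{1188} = -237 + \frac{1}{1188} = - \frac{281555}{1188} \approx -237.0$)
$-1164 + j = -1164 - \frac{281555}{1188} = - \frac{1664387}{1188}$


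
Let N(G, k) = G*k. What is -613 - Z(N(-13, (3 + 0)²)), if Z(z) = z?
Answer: -496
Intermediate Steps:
-613 - Z(N(-13, (3 + 0)²)) = -613 - (-13)*(3 + 0)² = -613 - (-13)*3² = -613 - (-13)*9 = -613 - 1*(-117) = -613 + 117 = -496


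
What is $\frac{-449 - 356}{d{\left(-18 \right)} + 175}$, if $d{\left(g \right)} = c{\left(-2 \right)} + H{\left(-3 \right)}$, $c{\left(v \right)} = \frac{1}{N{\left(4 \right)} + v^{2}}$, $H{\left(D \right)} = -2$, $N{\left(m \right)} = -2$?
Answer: $- \frac{1610}{347} \approx -4.6398$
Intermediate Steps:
$c{\left(v \right)} = \frac{1}{-2 + v^{2}}$
$d{\left(g \right)} = - \frac{3}{2}$ ($d{\left(g \right)} = \frac{1}{-2 + \left(-2\right)^{2}} - 2 = \frac{1}{-2 + 4} - 2 = \frac{1}{2} - 2 = - \frac{3}{2}$)
$\frac{-449 - 356}{d{\left(-18 \right)} + 175} = \frac{-449 - 356}{- \frac{3}{2} + 175} = - \frac{805}{\frac{347}{2}} = \left(-805\right) \frac{2}{347} = - \frac{1610}{347}$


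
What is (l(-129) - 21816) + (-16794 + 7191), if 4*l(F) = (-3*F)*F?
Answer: -175599/4 ≈ -43900.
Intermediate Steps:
l(F) = -3*F**2/4 (l(F) = ((-3*F)*F)/4 = (-3*F**2)/4 = -3*F**2/4)
(l(-129) - 21816) + (-16794 + 7191) = (-3/4*(-129)**2 - 21816) + (-16794 + 7191) = (-3/4*16641 - 21816) - 9603 = (-49923/4 - 21816) - 9603 = -137187/4 - 9603 = -175599/4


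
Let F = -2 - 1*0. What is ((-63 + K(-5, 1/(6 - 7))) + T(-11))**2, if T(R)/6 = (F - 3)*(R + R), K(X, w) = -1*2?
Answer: 354025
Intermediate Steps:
K(X, w) = -2
F = -2 (F = -2 + 0 = -2)
T(R) = -60*R (T(R) = 6*((-2 - 3)*(R + R)) = 6*(-10*R) = -60*R)
((-63 + K(-5, 1/(6 - 7))) + T(-11))**2 = ((-63 - 2) - 60*(-11))**2 = (-65 + 660)**2 = 595**2 = 354025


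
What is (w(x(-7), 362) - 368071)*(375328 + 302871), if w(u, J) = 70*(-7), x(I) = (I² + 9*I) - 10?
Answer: -249957701639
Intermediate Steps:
x(I) = -10 + I² + 9*I
w(u, J) = -490
(w(x(-7), 362) - 368071)*(375328 + 302871) = (-490 - 368071)*(375328 + 302871) = -368561*678199 = -249957701639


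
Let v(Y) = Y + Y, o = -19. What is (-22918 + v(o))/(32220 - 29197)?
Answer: -22956/3023 ≈ -7.5938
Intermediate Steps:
v(Y) = 2*Y
(-22918 + v(o))/(32220 - 29197) = (-22918 + 2*(-19))/(32220 - 29197) = (-22918 - 38)/3023 = -22956*1/3023 = -22956/3023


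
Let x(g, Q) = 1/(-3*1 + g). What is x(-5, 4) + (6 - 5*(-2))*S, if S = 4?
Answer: 511/8 ≈ 63.875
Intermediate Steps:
x(g, Q) = 1/(-3 + g)
x(-5, 4) + (6 - 5*(-2))*S = 1/(-3 - 5) + (6 - 5*(-2))*4 = 1/(-8) + (6 + 10)*4 = -⅛ + 16*4 = -⅛ + 64 = 511/8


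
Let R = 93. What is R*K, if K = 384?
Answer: 35712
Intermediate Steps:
R*K = 93*384 = 35712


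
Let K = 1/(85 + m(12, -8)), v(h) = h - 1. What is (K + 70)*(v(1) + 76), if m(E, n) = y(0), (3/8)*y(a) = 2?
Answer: 1441948/271 ≈ 5320.8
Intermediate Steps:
y(a) = 16/3 (y(a) = (8/3)*2 = 16/3)
m(E, n) = 16/3
v(h) = -1 + h
K = 3/271 (K = 1/(85 + 16/3) = 1/(271/3) = 3/271 ≈ 0.011070)
(K + 70)*(v(1) + 76) = (3/271 + 70)*((-1 + 1) + 76) = 18973*(0 + 76)/271 = (18973/271)*76 = 1441948/271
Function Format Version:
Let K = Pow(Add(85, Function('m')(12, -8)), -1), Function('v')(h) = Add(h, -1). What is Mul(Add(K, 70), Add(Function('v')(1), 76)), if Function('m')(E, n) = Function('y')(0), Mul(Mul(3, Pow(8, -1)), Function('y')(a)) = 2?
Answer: Rational(1441948, 271) ≈ 5320.8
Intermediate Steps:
Function('y')(a) = Rational(16, 3) (Function('y')(a) = Mul(Rational(8, 3), 2) = Rational(16, 3))
Function('m')(E, n) = Rational(16, 3)
Function('v')(h) = Add(-1, h)
K = Rational(3, 271) (K = Pow(Add(85, Rational(16, 3)), -1) = Pow(Rational(271, 3), -1) = Rational(3, 271) ≈ 0.011070)
Mul(Add(K, 70), Add(Function('v')(1), 76)) = Mul(Add(Rational(3, 271), 70), Add(Add(-1, 1), 76)) = Mul(Rational(18973, 271), Add(0, 76)) = Mul(Rational(18973, 271), 76) = Rational(1441948, 271)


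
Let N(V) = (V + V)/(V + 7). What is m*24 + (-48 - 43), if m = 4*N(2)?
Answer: -145/3 ≈ -48.333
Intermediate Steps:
N(V) = 2*V/(7 + V) (N(V) = (2*V)/(7 + V) = 2*V/(7 + V))
m = 16/9 (m = 4*(2*2/(7 + 2)) = 4*(2*2/9) = 4*(2*2*(⅑)) = 4*(4/9) = 16/9 ≈ 1.7778)
m*24 + (-48 - 43) = (16/9)*24 + (-48 - 43) = 128/3 - 91 = -145/3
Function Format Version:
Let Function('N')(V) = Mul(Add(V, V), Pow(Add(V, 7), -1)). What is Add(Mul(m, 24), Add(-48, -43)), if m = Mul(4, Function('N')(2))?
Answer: Rational(-145, 3) ≈ -48.333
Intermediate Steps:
Function('N')(V) = Mul(2, V, Pow(Add(7, V), -1)) (Function('N')(V) = Mul(Mul(2, V), Pow(Add(7, V), -1)) = Mul(2, V, Pow(Add(7, V), -1)))
m = Rational(16, 9) (m = Mul(4, Mul(2, 2, Pow(Add(7, 2), -1))) = Mul(4, Mul(2, 2, Pow(9, -1))) = Mul(4, Mul(2, 2, Rational(1, 9))) = Mul(4, Rational(4, 9)) = Rational(16, 9) ≈ 1.7778)
Add(Mul(m, 24), Add(-48, -43)) = Add(Mul(Rational(16, 9), 24), Add(-48, -43)) = Add(Rational(128, 3), -91) = Rational(-145, 3)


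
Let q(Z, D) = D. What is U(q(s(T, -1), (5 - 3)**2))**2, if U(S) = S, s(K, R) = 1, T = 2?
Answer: 16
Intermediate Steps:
U(q(s(T, -1), (5 - 3)**2))**2 = ((5 - 3)**2)**2 = (2**2)**2 = 4**2 = 16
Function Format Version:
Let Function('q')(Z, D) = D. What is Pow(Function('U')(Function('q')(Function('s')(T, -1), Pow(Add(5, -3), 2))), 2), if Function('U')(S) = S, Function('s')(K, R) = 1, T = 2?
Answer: 16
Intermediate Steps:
Pow(Function('U')(Function('q')(Function('s')(T, -1), Pow(Add(5, -3), 2))), 2) = Pow(Pow(Add(5, -3), 2), 2) = Pow(Pow(2, 2), 2) = Pow(4, 2) = 16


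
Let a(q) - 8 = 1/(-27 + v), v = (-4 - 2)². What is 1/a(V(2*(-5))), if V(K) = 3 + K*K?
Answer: 9/73 ≈ 0.12329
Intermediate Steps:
V(K) = 3 + K²
v = 36 (v = (-6)² = 36)
a(q) = 73/9 (a(q) = 8 + 1/(-27 + 36) = 8 + 1/9 = 8 + ⅑ = 73/9)
1/a(V(2*(-5))) = 1/(73/9) = 9/73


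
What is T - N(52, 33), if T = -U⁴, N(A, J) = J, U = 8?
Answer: -4129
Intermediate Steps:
T = -4096 (T = -1*8⁴ = -1*4096 = -4096)
T - N(52, 33) = -4096 - 1*33 = -4096 - 33 = -4129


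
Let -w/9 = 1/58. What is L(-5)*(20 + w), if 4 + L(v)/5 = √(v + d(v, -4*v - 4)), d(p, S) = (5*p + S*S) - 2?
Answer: -11510/29 + 11510*√14/29 ≈ 1088.2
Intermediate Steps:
d(p, S) = -2 + S² + 5*p (d(p, S) = (5*p + S²) - 2 = (S² + 5*p) - 2 = -2 + S² + 5*p)
L(v) = -20 + 5*√(-2 + (-4 - 4*v)² + 6*v) (L(v) = -20 + 5*√(v + (-2 + (-4*v - 4)² + 5*v)) = -20 + 5*√(v + (-2 + (-4 - 4*v)² + 5*v)) = -20 + 5*√(-2 + (-4 - 4*v)² + 6*v))
w = -9/58 ≈ -0.15517
L(-5)*(20 + w) = (-20 + 5*√(14 + 16*(-5)² + 38*(-5)))*(20 - 9/58) = (-20 + 5*√(14 + 16*25 - 190))*(1151/58) = (-20 + 5*√(14 + 400 - 190))*(1151/58) = (-20 + 5*√224)*(1151/58) = (-20 + 5*(4*√14))*(1151/58) = (-20 + 20*√14)*(1151/58) = -11510/29 + 11510*√14/29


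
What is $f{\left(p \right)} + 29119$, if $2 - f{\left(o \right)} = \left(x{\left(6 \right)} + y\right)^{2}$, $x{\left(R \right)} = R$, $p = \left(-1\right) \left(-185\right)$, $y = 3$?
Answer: $29040$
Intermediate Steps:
$p = 185$
$f{\left(o \right)} = -79$ ($f{\left(o \right)} = 2 - \left(6 + 3\right)^{2} = 2 - 9^{2} = 2 - 81 = -79$)
$f{\left(p \right)} + 29119 = -79 + 29119 = 29040$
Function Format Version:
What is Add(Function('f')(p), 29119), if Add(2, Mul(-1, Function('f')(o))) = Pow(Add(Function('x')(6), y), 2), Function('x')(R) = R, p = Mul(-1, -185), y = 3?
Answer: 29040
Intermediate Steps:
p = 185
Function('f')(o) = -79 (Function('f')(o) = Add(2, Mul(-1, Pow(Add(6, 3), 2))) = Add(2, Mul(-1, Pow(9, 2))) = Add(2, Mul(-1, 81)) = Add(2, -81) = -79)
Add(Function('f')(p), 29119) = Add(-79, 29119) = 29040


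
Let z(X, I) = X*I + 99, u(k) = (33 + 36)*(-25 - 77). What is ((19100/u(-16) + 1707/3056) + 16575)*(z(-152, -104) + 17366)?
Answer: 658899425553301/1194896 ≈ 5.5143e+8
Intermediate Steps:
u(k) = -7038 (u(k) = 69*(-102) = -7038)
z(X, I) = 99 + I*X (z(X, I) = I*X + 99 = 99 + I*X)
((19100/u(-16) + 1707/3056) + 16575)*(z(-152, -104) + 17366) = ((19100/(-7038) + 1707/3056) + 16575)*((99 - 104*(-152)) + 17366) = ((19100*(-1/7038) + 1707*(1/3056)) + 16575)*((99 + 15808) + 17366) = ((-9550/3519 + 1707/3056) + 16575)*(15907 + 17366) = (-23177867/10754064 + 16575)*33273 = (178225432933/10754064)*33273 = 658899425553301/1194896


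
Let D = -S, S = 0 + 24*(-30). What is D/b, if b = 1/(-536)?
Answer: -385920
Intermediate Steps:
S = -720 (S = 0 - 720 = -720)
D = 720 (D = -1*(-720) = 720)
b = -1/536 ≈ -0.0018657
D/b = 720/(-1/536) = 720*(-536) = -385920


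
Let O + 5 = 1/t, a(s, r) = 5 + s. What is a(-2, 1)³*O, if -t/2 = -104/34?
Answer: -13581/104 ≈ -130.59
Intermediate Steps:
t = 104/17 (t = -(-208)/34 = -2*(-52/17) = 104/17 ≈ 6.1176)
O = -503/104 (O = -5 + 1/(104/17) = -5 + 17/104 = -503/104 ≈ -4.8365)
a(-2, 1)³*O = (5 - 2)³*(-503/104) = 3³*(-503/104) = 27*(-503/104) = -13581/104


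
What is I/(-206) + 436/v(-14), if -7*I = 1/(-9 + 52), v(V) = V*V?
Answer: 965529/434042 ≈ 2.2245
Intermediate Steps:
v(V) = V²
I = -1/301 (I = -1/(7*(-9 + 52)) = -⅐/43 = -⅐*1/43 = -1/301 ≈ -0.0033223)
I/(-206) + 436/v(-14) = -1/301/(-206) + 436/((-14)²) = -1/301*(-1/206) + 436/196 = 1/62006 + 436*(1/196) = 1/62006 + 109/49 = 965529/434042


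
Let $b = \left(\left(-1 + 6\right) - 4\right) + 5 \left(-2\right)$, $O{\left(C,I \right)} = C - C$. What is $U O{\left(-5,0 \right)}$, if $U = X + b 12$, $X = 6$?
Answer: $0$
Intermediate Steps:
$O{\left(C,I \right)} = 0$
$b = -9$ ($b = \left(5 - 4\right) - 10 = 1 - 10 = -9$)
$U = -102$ ($U = 6 - 108 = -102$)
$U O{\left(-5,0 \right)} = \left(-102\right) 0 = 0$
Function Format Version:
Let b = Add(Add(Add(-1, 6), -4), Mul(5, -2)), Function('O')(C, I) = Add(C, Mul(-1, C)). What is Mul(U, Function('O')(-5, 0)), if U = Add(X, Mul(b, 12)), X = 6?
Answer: 0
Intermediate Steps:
Function('O')(C, I) = 0
b = -9 (b = Add(Add(5, -4), -10) = Add(1, -10) = -9)
U = -102 (U = Add(6, Mul(-9, 12)) = Add(6, -108) = -102)
Mul(U, Function('O')(-5, 0)) = Mul(-102, 0) = 0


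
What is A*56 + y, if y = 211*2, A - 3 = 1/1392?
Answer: 102667/174 ≈ 590.04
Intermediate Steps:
A = 4177/1392 (A = 3 + 1/1392 = 4177/1392 ≈ 3.0007)
y = 422
A*56 + y = (4177/1392)*56 + 422 = 29239/174 + 422 = 102667/174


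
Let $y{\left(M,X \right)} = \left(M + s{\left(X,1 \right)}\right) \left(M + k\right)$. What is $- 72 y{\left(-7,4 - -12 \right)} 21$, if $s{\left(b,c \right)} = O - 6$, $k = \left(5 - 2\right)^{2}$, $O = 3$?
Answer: $30240$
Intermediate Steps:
$k = 9$ ($k = 3^{2} = 9$)
$s{\left(b,c \right)} = -3$ ($s{\left(b,c \right)} = 3 - 6 = -3$)
$y{\left(M,X \right)} = \left(-3 + M\right) \left(9 + M\right)$ ($y{\left(M,X \right)} = \left(M - 3\right) \left(M + 9\right) = \left(-3 + M\right) \left(9 + M\right)$)
$- 72 y{\left(-7,4 - -12 \right)} 21 = - 72 \left(-27 + \left(-7\right)^{2} + 6 \left(-7\right)\right) 21 = - 72 \left(-27 + 49 - 42\right) 21 = \left(-72\right) \left(-20\right) 21 = 1440 \cdot 21 = 30240$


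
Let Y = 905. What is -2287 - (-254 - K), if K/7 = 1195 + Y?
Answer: 12667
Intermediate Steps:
K = 14700 (K = 7*(1195 + 905) = 7*2100 = 14700)
-2287 - (-254 - K) = -2287 - (-254 - 1*14700) = -2287 - (-254 - 14700) = -2287 - 1*(-14954) = -2287 + 14954 = 12667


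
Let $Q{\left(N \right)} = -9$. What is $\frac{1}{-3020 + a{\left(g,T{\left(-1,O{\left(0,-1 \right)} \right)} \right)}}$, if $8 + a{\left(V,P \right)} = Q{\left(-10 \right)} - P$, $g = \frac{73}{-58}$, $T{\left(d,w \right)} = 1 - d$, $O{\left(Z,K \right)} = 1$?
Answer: $- \frac{1}{3039} \approx -0.00032906$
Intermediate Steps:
$g = - \frac{73}{58}$ ($g = 73 \left(- \frac{1}{58}\right) = - \frac{73}{58} \approx -1.2586$)
$a{\left(V,P \right)} = -17 - P$ ($a{\left(V,P \right)} = -8 - \left(9 + P\right) = -17 - P$)
$\frac{1}{-3020 + a{\left(g,T{\left(-1,O{\left(0,-1 \right)} \right)} \right)}} = \frac{1}{-3020 - \left(18 + 1\right)} = \frac{1}{-3020 - 19} = \frac{1}{-3039} = - \frac{1}{3039}$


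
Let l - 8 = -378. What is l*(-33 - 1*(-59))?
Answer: -9620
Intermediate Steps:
l = -370 (l = 8 - 378 = -370)
l*(-33 - 1*(-59)) = -370*(-33 - 1*(-59)) = -370*(-33 + 59) = -370*26 = -9620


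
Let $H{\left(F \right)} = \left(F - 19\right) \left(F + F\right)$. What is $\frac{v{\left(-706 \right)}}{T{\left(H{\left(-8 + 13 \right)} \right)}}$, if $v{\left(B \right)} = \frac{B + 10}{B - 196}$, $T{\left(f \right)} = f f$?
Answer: $\frac{87}{2209900} \approx 3.9368 \cdot 10^{-5}$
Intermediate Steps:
$H{\left(F \right)} = 2 F \left(-19 + F\right)$ ($H{\left(F \right)} = \left(-19 + F\right) 2 F = 2 F \left(-19 + F\right)$)
$T{\left(f \right)} = f^{2}$
$v{\left(B \right)} = \frac{10 + B}{-196 + B}$ ($v{\left(B \right)} = \frac{10 + B}{B - 196} = \frac{10 + B}{-196 + B}$)
$\frac{v{\left(-706 \right)}}{T{\left(H{\left(-8 + 13 \right)} \right)}} = \frac{\frac{1}{-196 - 706} \left(10 - 706\right)}{\left(2 \left(-8 + 13\right) \left(-19 + \left(-8 + 13\right)\right)\right)^{2}} = \frac{\frac{1}{-902} \left(-696\right)}{\left(2 \cdot 5 \left(-19 + 5\right)\right)^{2}} = \frac{\left(- \frac{1}{902}\right) \left(-696\right)}{\left(2 \cdot 5 \left(-14\right)\right)^{2}} = \frac{348}{451 \left(-140\right)^{2}} = \frac{348}{451 \cdot 19600} = \frac{348}{451} \cdot \frac{1}{19600} = \frac{87}{2209900}$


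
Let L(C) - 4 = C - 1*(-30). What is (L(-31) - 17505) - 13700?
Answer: -31202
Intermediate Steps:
L(C) = 34 + C (L(C) = 4 + (C - 1*(-30)) = 4 + (C + 30) = 4 + (30 + C) = 34 + C)
(L(-31) - 17505) - 13700 = ((34 - 31) - 17505) - 13700 = (3 - 17505) - 13700 = -17502 - 13700 = -31202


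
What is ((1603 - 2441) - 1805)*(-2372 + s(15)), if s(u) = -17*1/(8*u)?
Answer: 250782817/40 ≈ 6.2696e+6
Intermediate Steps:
s(u) = -17/(8*u)
((1603 - 2441) - 1805)*(-2372 + s(15)) = ((1603 - 2441) - 1805)*(-2372 - 17/8/15) = (-838 - 1805)*(-2372 - 17/8*1/15) = -2643*(-2372 - 17/120) = -2643*(-284657/120) = 250782817/40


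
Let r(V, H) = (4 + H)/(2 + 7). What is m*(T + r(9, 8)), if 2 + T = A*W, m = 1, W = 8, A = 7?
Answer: 166/3 ≈ 55.333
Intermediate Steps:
r(V, H) = 4/9 + H/9 (r(V, H) = (4 + H)/9 = (4 + H)*(⅑) = 4/9 + H/9)
T = 54 (T = -2 + 7*8 = -2 + 56 = 54)
m*(T + r(9, 8)) = 1*(54 + (4/9 + (⅑)*8)) = 1*(54 + (4/9 + 8/9)) = 1*(54 + 4/3) = 1*(166/3) = 166/3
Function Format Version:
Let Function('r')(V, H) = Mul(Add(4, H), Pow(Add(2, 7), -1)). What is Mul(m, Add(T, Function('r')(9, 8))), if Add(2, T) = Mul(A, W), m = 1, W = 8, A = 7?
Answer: Rational(166, 3) ≈ 55.333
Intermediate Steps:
Function('r')(V, H) = Add(Rational(4, 9), Mul(Rational(1, 9), H)) (Function('r')(V, H) = Mul(Add(4, H), Pow(9, -1)) = Mul(Add(4, H), Rational(1, 9)) = Add(Rational(4, 9), Mul(Rational(1, 9), H)))
T = 54 (T = Add(-2, Mul(7, 8)) = Add(-2, 56) = 54)
Mul(m, Add(T, Function('r')(9, 8))) = Mul(1, Add(54, Add(Rational(4, 9), Mul(Rational(1, 9), 8)))) = Mul(1, Add(54, Add(Rational(4, 9), Rational(8, 9)))) = Mul(1, Add(54, Rational(4, 3))) = Mul(1, Rational(166, 3)) = Rational(166, 3)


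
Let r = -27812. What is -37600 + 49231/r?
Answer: -1045780431/27812 ≈ -37602.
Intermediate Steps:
-37600 + 49231/r = -37600 + 49231/(-27812) = -37600 + 49231*(-1/27812) = -37600 - 49231/27812 = -1045780431/27812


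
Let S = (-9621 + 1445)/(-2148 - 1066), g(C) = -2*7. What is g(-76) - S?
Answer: -26586/1607 ≈ -16.544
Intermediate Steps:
g(C) = -14
S = 4088/1607 (S = -8176/(-3214) = -8176*(-1/3214) = 4088/1607 ≈ 2.5439)
g(-76) - S = -14 - 1*4088/1607 = -14 - 4088/1607 = -26586/1607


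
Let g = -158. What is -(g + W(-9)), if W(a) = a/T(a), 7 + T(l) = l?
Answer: 2519/16 ≈ 157.44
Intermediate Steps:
T(l) = -7 + l
W(a) = a/(-7 + a)
-(g + W(-9)) = -(-158 - 9/(-7 - 9)) = -(-158 - 9/(-16)) = -(-158 - 9*(-1/16)) = -(-158 + 9/16) = -1*(-2519/16) = 2519/16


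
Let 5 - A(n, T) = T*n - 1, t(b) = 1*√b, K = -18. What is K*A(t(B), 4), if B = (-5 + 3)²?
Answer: 36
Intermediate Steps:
B = 4 (B = (-2)² = 4)
t(b) = √b
A(n, T) = 6 - T*n (A(n, T) = 5 - (T*n - 1) = 5 - (-1 + T*n) = 5 + (1 - T*n) = 6 - T*n)
K*A(t(B), 4) = -18*(6 - 1*4*√4) = -18*(6 - 1*4*2) = -18*(6 - 8) = -18*(-2) = 36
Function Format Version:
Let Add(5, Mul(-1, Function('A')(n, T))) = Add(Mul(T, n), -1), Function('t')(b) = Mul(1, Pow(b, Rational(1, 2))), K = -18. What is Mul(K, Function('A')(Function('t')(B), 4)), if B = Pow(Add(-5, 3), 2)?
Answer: 36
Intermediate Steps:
B = 4 (B = Pow(-2, 2) = 4)
Function('t')(b) = Pow(b, Rational(1, 2))
Function('A')(n, T) = Add(6, Mul(-1, T, n)) (Function('A')(n, T) = Add(5, Mul(-1, Add(Mul(T, n), -1))) = Add(5, Mul(-1, Add(-1, Mul(T, n)))) = Add(5, Add(1, Mul(-1, T, n))) = Add(6, Mul(-1, T, n)))
Mul(K, Function('A')(Function('t')(B), 4)) = Mul(-18, Add(6, Mul(-1, 4, Pow(4, Rational(1, 2))))) = Mul(-18, Add(6, Mul(-1, 4, 2))) = Mul(-18, Add(6, -8)) = Mul(-18, -2) = 36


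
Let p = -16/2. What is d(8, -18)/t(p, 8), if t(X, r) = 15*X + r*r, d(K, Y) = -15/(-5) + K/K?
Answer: -1/14 ≈ -0.071429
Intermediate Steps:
p = -8 (p = -16*½ = -8)
d(K, Y) = 4 (d(K, Y) = -15*(-⅕) + 1 = 3 + 1 = 4)
t(X, r) = r² + 15*X (t(X, r) = 15*X + r² = r² + 15*X)
d(8, -18)/t(p, 8) = 4/(8² + 15*(-8)) = 4/(64 - 120) = 4/(-56) = 4*(-1/56) = -1/14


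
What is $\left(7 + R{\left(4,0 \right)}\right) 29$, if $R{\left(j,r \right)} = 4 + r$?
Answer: $319$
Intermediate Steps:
$\left(7 + R{\left(4,0 \right)}\right) 29 = \left(7 + \left(4 + 0\right)\right) 29 = \left(7 + 4\right) 29 = 11 \cdot 29 = 319$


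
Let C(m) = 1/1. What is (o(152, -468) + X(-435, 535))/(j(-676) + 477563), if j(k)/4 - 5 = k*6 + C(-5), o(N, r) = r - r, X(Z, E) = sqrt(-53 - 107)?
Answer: 4*I*sqrt(10)/461363 ≈ 2.7417e-5*I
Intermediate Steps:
X(Z, E) = 4*I*sqrt(10) (X(Z, E) = sqrt(-160) = 4*I*sqrt(10))
C(m) = 1
o(N, r) = 0
j(k) = 24 + 24*k (j(k) = 20 + 4*(k*6 + 1) = 20 + 4*(6*k + 1) = 20 + 4*(1 + 6*k) = 20 + (4 + 24*k) = 24 + 24*k)
(o(152, -468) + X(-435, 535))/(j(-676) + 477563) = (0 + 4*I*sqrt(10))/((24 + 24*(-676)) + 477563) = (4*I*sqrt(10))/((24 - 16224) + 477563) = (4*I*sqrt(10))/(-16200 + 477563) = (4*I*sqrt(10))/461363 = (4*I*sqrt(10))*(1/461363) = 4*I*sqrt(10)/461363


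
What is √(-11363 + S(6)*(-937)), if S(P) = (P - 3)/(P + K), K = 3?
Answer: I*√105078/3 ≈ 108.05*I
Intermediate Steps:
S(P) = (-3 + P)/(3 + P) (S(P) = (P - 3)/(P + 3) = (-3 + P)/(3 + P))
√(-11363 + S(6)*(-937)) = √(-11363 + ((-3 + 6)/(3 + 6))*(-937)) = √(-11363 + (3/9)*(-937)) = √(-11363 + ((⅑)*3)*(-937)) = √(-11363 + (⅓)*(-937)) = √(-11363 - 937/3) = √(-35026/3) = I*√105078/3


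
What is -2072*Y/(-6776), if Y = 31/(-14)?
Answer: -1147/1694 ≈ -0.67710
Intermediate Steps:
Y = -31/14 (Y = 31*(-1/14) = -31/14 ≈ -2.2143)
-2072*Y/(-6776) = -2072*(-31/14)/(-6776) = 4588*(-1/6776) = -1147/1694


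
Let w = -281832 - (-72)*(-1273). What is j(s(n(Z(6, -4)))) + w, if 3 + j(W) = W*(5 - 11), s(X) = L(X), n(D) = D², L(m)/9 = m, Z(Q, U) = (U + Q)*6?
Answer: -381267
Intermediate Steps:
Z(Q, U) = 6*Q + 6*U (Z(Q, U) = (Q + U)*6 = 6*Q + 6*U)
L(m) = 9*m
s(X) = 9*X
j(W) = -3 - 6*W (j(W) = -3 + W*(5 - 11) = -3 + W*(-6) = -3 - 6*W)
w = -373488 (w = -281832 - 1*91656 = -281832 - 91656 = -373488)
j(s(n(Z(6, -4)))) + w = (-3 - 54*(6*6 + 6*(-4))²) - 373488 = (-3 - 54*(36 - 24)²) - 373488 = (-3 - 54*12²) - 373488 = (-3 - 54*144) - 373488 = (-3 - 6*1296) - 373488 = (-3 - 7776) - 373488 = -7779 - 373488 = -381267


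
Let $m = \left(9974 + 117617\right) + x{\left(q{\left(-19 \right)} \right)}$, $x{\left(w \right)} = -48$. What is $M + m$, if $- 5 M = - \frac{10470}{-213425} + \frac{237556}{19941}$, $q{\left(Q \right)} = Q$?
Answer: $\frac{542801082643961}{4255907925} \approx 1.2754 \cdot 10^{5}$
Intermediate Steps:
$m = 127543$ ($m = \left(9974 + 117617\right) - 48 = 127591 - 48 = 127543$)
$M = - \frac{10181834314}{4255907925}$ ($M = - \frac{- \frac{10470}{-213425} + \frac{237556}{19941}}{5} = - \frac{\left(-10470\right) \left(- \frac{1}{213425}\right) + 237556 \cdot \frac{1}{19941}}{5} = - \frac{\frac{2094}{42685} + \frac{237556}{19941}}{5} = \left(- \frac{1}{5}\right) \frac{10181834314}{851181585} = - \frac{10181834314}{4255907925} \approx -2.3924$)
$M + m = - \frac{10181834314}{4255907925} + 127543 = \frac{542801082643961}{4255907925}$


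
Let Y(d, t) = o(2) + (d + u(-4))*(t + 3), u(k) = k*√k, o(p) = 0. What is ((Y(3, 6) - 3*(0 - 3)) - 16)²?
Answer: -4784 - 2880*I ≈ -4784.0 - 2880.0*I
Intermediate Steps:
u(k) = k^(3/2)
Y(d, t) = (3 + t)*(d - 8*I) (Y(d, t) = 0 + (d + (-4)^(3/2))*(t + 3) = 0 + (d - 8*I)*(3 + t) = 0 + (3 + t)*(d - 8*I) = (3 + t)*(d - 8*I))
((Y(3, 6) - 3*(0 - 3)) - 16)² = (((-24*I + 3*3 + 3*6 - 8*I*6) - 3*(0 - 3)) - 16)² = (((-24*I + 9 + 18 - 48*I) - 3*(-3)) - 16)² = (((27 - 72*I) + 9) - 16)² = ((36 - 72*I) - 16)² = (20 - 72*I)²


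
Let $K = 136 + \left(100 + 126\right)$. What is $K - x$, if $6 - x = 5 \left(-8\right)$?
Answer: $316$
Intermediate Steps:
$x = 46$ ($x = 6 - 5 \left(-8\right) = 6 - -40 = 6 + 40 = 46$)
$K = 362$ ($K = 136 + 226 = 362$)
$K - x = 362 - 46 = 316$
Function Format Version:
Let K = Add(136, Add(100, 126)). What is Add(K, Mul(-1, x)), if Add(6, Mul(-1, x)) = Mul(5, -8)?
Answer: 316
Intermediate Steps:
x = 46 (x = Add(6, Mul(-1, Mul(5, -8))) = Add(6, Mul(-1, -40)) = Add(6, 40) = 46)
K = 362 (K = Add(136, 226) = 362)
Add(K, Mul(-1, x)) = Add(362, Mul(-1, 46)) = Add(362, -46) = 316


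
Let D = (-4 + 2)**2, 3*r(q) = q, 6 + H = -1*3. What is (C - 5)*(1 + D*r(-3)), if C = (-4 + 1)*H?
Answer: -66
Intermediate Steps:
H = -9 (H = -6 - 1*3 = -6 - 3 = -9)
r(q) = q/3
D = 4 (D = (-2)**2 = 4)
C = 27 (C = (-4 + 1)*(-9) = -3*(-9) = 27)
(C - 5)*(1 + D*r(-3)) = (27 - 5)*(1 + 4*((1/3)*(-3))) = 22*(1 + 4*(-1)) = 22*(1 - 4) = 22*(-3) = -66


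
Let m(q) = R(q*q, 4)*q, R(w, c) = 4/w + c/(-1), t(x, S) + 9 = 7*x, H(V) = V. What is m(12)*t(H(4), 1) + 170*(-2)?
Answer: -3737/3 ≈ -1245.7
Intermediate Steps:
t(x, S) = -9 + 7*x
R(w, c) = -c + 4/w (R(w, c) = 4/w + c*(-1) = 4/w - c = -c + 4/w)
m(q) = q*(-4 + 4/q**2) (m(q) = (-1*4 + 4/((q*q)))*q = (-4 + 4/(q**2))*q = (-4 + 4/q**2)*q = q*(-4 + 4/q**2))
m(12)*t(H(4), 1) + 170*(-2) = (-4*12 + 4/12)*(-9 + 7*4) + 170*(-2) = (-48 + 4*(1/12))*(-9 + 28) - 340 = (-48 + 1/3)*19 - 340 = -143/3*19 - 340 = -2717/3 - 340 = -3737/3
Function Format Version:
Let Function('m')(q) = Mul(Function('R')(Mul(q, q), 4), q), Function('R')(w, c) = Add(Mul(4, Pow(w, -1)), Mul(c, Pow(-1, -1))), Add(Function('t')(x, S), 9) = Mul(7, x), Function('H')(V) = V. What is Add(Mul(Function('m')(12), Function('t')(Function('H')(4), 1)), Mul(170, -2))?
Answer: Rational(-3737, 3) ≈ -1245.7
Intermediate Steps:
Function('t')(x, S) = Add(-9, Mul(7, x))
Function('R')(w, c) = Add(Mul(-1, c), Mul(4, Pow(w, -1))) (Function('R')(w, c) = Add(Mul(4, Pow(w, -1)), Mul(c, -1)) = Add(Mul(4, Pow(w, -1)), Mul(-1, c)) = Add(Mul(-1, c), Mul(4, Pow(w, -1))))
Function('m')(q) = Mul(q, Add(-4, Mul(4, Pow(q, -2)))) (Function('m')(q) = Mul(Add(Mul(-1, 4), Mul(4, Pow(Mul(q, q), -1))), q) = Mul(Add(-4, Mul(4, Pow(Pow(q, 2), -1))), q) = Mul(Add(-4, Mul(4, Pow(q, -2))), q) = Mul(q, Add(-4, Mul(4, Pow(q, -2)))))
Add(Mul(Function('m')(12), Function('t')(Function('H')(4), 1)), Mul(170, -2)) = Add(Mul(Add(Mul(-4, 12), Mul(4, Pow(12, -1))), Add(-9, Mul(7, 4))), Mul(170, -2)) = Add(Mul(Add(-48, Mul(4, Rational(1, 12))), Add(-9, 28)), -340) = Add(Mul(Add(-48, Rational(1, 3)), 19), -340) = Add(Mul(Rational(-143, 3), 19), -340) = Add(Rational(-2717, 3), -340) = Rational(-3737, 3)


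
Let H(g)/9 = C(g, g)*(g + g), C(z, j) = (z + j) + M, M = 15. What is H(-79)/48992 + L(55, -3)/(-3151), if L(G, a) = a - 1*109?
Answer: 323115175/77186896 ≈ 4.1861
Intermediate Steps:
C(z, j) = 15 + j + z (C(z, j) = (z + j) + 15 = (j + z) + 15 = 15 + j + z)
H(g) = 18*g*(15 + 2*g) (H(g) = 9*((15 + g + g)*(g + g)) = 9*((15 + 2*g)*(2*g)) = 9*(2*g*(15 + 2*g)) = 18*g*(15 + 2*g))
L(G, a) = -109 + a (L(G, a) = a - 109 = -109 + a)
H(-79)/48992 + L(55, -3)/(-3151) = (18*(-79)*(15 + 2*(-79)))/48992 + (-109 - 3)/(-3151) = (18*(-79)*(15 - 158))*(1/48992) - 112*(-1/3151) = (18*(-79)*(-143))*(1/48992) + 112/3151 = 203346*(1/48992) + 112/3151 = 101673/24496 + 112/3151 = 323115175/77186896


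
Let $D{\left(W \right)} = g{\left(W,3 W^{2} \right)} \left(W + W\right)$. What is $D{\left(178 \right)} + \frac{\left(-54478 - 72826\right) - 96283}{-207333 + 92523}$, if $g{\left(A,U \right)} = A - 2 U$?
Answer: $- \frac{2587574540591}{38270} \approx -6.7614 \cdot 10^{7}$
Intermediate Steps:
$D{\left(W \right)} = 2 W \left(W - 6 W^{2}\right)$ ($D{\left(W \right)} = \left(W - 2 \cdot 3 W^{2}\right) \left(W + W\right) = \left(W - 6 W^{2}\right) 2 W = 2 W \left(W - 6 W^{2}\right)$)
$D{\left(178 \right)} + \frac{\left(-54478 - 72826\right) - 96283}{-207333 + 92523} = 178^{2} \left(2 - 2136\right) + \frac{\left(-54478 - 72826\right) - 96283}{-207333 + 92523} = 31684 \left(2 - 2136\right) + \frac{-127304 - 96283}{-114810} = 31684 \left(-2134\right) - - \frac{74529}{38270} = -67613656 + \frac{74529}{38270} = - \frac{2587574540591}{38270}$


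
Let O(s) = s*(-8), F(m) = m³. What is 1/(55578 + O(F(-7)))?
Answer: 1/58322 ≈ 1.7146e-5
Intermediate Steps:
O(s) = -8*s
1/(55578 + O(F(-7))) = 1/(55578 - 8*(-7)³) = 1/(55578 - 8*(-343)) = 1/(55578 + 2744) = 1/58322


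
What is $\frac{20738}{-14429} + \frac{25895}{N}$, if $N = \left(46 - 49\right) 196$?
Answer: $- \frac{385832899}{8484252} \approx -45.476$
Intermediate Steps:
$N = -588$ ($N = \left(46 - 49\right) 196 = \left(-3\right) 196 = -588$)
$\frac{20738}{-14429} + \frac{25895}{N} = \frac{20738}{-14429} + \frac{25895}{-588} = 20738 \left(- \frac{1}{14429}\right) + 25895 \left(- \frac{1}{588}\right) = - \frac{20738}{14429} - \frac{25895}{588} = - \frac{385832899}{8484252}$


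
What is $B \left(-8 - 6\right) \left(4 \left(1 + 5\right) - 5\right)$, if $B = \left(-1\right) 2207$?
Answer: $587062$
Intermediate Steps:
$B = -2207$
$B \left(-8 - 6\right) \left(4 \left(1 + 5\right) - 5\right) = - 2207 \left(-8 - 6\right) \left(4 \left(1 + 5\right) - 5\right) = - 2207 \left(- 14 \left(4 \cdot 6 - 5\right)\right) = - 2207 \left(- 14 \left(24 - 5\right)\right) = - 2207 \left(\left(-14\right) 19\right) = \left(-2207\right) \left(-266\right) = 587062$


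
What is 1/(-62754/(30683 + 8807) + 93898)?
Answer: 19745/1853984633 ≈ 1.0650e-5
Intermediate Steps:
1/(-62754/(30683 + 8807) + 93898) = 1/(-62754/39490 + 93898) = 1/(-62754*1/39490 + 93898) = 1/(-31377/19745 + 93898) = 1/(1853984633/19745) = 19745/1853984633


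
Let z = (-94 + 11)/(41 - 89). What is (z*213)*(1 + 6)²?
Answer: 288757/16 ≈ 18047.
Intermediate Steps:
z = 83/48 (z = -83/(-48) = -83*(-1/48) = 83/48 ≈ 1.7292)
(z*213)*(1 + 6)² = ((83/48)*213)*(1 + 6)² = (5893/16)*7² = (5893/16)*49 = 288757/16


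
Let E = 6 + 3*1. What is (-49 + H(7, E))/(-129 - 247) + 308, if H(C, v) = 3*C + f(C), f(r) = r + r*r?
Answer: 28945/94 ≈ 307.93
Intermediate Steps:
f(r) = r + r²
E = 9 (E = 6 + 3 = 9)
H(C, v) = 3*C + C*(1 + C)
(-49 + H(7, E))/(-129 - 247) + 308 = (-49 + 7*(4 + 7))/(-129 - 247) + 308 = (-49 + 7*11)/(-376) + 308 = (-49 + 77)*(-1/376) + 308 = 28*(-1/376) + 308 = -7/94 + 308 = 28945/94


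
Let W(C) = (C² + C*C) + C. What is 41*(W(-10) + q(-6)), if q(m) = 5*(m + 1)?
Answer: 6765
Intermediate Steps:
q(m) = 5 + 5*m (q(m) = 5*(1 + m) = 5 + 5*m)
W(C) = C + 2*C² (W(C) = (C² + C²) + C = 2*C² + C = C + 2*C²)
41*(W(-10) + q(-6)) = 41*(-10*(1 + 2*(-10)) + (5 + 5*(-6))) = 41*(-10*(1 - 20) + (5 - 30)) = 41*(-10*(-19) - 25) = 41*(190 - 25) = 41*165 = 6765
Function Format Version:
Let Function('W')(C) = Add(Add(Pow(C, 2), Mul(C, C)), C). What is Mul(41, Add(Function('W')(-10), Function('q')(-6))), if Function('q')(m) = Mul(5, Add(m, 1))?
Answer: 6765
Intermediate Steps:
Function('q')(m) = Add(5, Mul(5, m)) (Function('q')(m) = Mul(5, Add(1, m)) = Add(5, Mul(5, m)))
Function('W')(C) = Add(C, Mul(2, Pow(C, 2))) (Function('W')(C) = Add(Add(Pow(C, 2), Pow(C, 2)), C) = Add(Mul(2, Pow(C, 2)), C) = Add(C, Mul(2, Pow(C, 2))))
Mul(41, Add(Function('W')(-10), Function('q')(-6))) = Mul(41, Add(Mul(-10, Add(1, Mul(2, -10))), Add(5, Mul(5, -6)))) = Mul(41, Add(Mul(-10, Add(1, -20)), Add(5, -30))) = Mul(41, Add(Mul(-10, -19), -25)) = Mul(41, Add(190, -25)) = Mul(41, 165) = 6765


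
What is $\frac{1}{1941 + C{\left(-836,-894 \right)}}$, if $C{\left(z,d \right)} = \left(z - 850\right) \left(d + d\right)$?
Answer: $\frac{1}{3016509} \approx 3.3151 \cdot 10^{-7}$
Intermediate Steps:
$C{\left(z,d \right)} = 2 d \left(-850 + z\right)$ ($C{\left(z,d \right)} = \left(-850 + z\right) 2 d = 2 d \left(-850 + z\right)$)
$\frac{1}{1941 + C{\left(-836,-894 \right)}} = \frac{1}{1941 + 2 \left(-894\right) \left(-850 - 836\right)} = \frac{1}{1941 + 2 \left(-894\right) \left(-1686\right)} = \frac{1}{1941 + 3014568} = \frac{1}{3016509}$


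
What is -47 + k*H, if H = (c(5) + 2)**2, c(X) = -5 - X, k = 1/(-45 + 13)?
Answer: -49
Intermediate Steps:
k = -1/32 (k = 1/(-32) = -1/32 ≈ -0.031250)
H = 64 (H = ((-5 - 1*5) + 2)**2 = ((-5 - 5) + 2)**2 = (-10 + 2)**2 = (-8)**2 = 64)
-47 + k*H = -47 - 1/32*64 = -47 - 2 = -49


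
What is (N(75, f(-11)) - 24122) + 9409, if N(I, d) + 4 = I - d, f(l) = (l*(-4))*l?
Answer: -14158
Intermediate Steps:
f(l) = -4*l² (f(l) = (-4*l)*l = -4*l²)
N(I, d) = -4 + I - d (N(I, d) = -4 + (I - d) = -4 + I - d)
(N(75, f(-11)) - 24122) + 9409 = ((-4 + 75 - (-4)*(-11)²) - 24122) + 9409 = ((-4 + 75 - (-4)*121) - 24122) + 9409 = ((-4 + 75 - 1*(-484)) - 24122) + 9409 = ((-4 + 75 + 484) - 24122) + 9409 = (555 - 24122) + 9409 = -23567 + 9409 = -14158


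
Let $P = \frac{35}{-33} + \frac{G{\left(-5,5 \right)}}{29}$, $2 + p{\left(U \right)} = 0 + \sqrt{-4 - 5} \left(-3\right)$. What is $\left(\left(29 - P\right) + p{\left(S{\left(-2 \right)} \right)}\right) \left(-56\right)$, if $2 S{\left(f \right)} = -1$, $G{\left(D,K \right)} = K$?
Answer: $- \frac{1494584}{957} + 504 i \approx -1561.7 + 504.0 i$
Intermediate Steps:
$S{\left(f \right)} = - \frac{1}{2}$ ($S{\left(f \right)} = \frac{1}{2} \left(-1\right) = - \frac{1}{2}$)
$p{\left(U \right)} = -2 - 9 i$ ($p{\left(U \right)} = -2 + \left(0 + \sqrt{-4 - 5} \left(-3\right)\right) = -2 + \left(0 + \sqrt{-9} \left(-3\right)\right) = -2 + \left(0 + 3 i \left(-3\right)\right) = -2 + \left(0 - 9 i\right) = -2 - 9 i$)
$P = - \frac{850}{957}$ ($P = \frac{35}{-33} + \frac{5}{29} = 35 \left(- \frac{1}{33}\right) + 5 \cdot \frac{1}{29} = - \frac{35}{33} + \frac{5}{29} = - \frac{850}{957} \approx -0.88819$)
$\left(\left(29 - P\right) + p{\left(S{\left(-2 \right)} \right)}\right) \left(-56\right) = \left(\left(29 - - \frac{850}{957}\right) - \left(2 + 9 i\right)\right) \left(-56\right) = \left(\left(29 + \frac{850}{957}\right) - \left(2 + 9 i\right)\right) \left(-56\right) = \left(\frac{28603}{957} - \left(2 + 9 i\right)\right) \left(-56\right) = \left(\frac{26689}{957} - 9 i\right) \left(-56\right) = - \frac{1494584}{957} + 504 i$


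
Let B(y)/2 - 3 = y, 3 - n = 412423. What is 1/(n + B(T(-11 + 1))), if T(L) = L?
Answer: -1/412434 ≈ -2.4246e-6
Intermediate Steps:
n = -412420 (n = 3 - 1*412423 = 3 - 412423 = -412420)
B(y) = 6 + 2*y
1/(n + B(T(-11 + 1))) = 1/(-412420 + (6 + 2*(-11 + 1))) = 1/(-412420 + (6 + 2*(-10))) = 1/(-412420 + (6 - 20)) = 1/(-412420 - 14) = 1/(-412434) = -1/412434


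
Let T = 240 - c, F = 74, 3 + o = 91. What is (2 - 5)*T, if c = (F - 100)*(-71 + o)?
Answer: -2046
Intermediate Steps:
o = 88 (o = -3 + 91 = 88)
c = -442 (c = (74 - 100)*(-71 + 88) = -26*17 = -442)
T = 682 (T = 240 - 1*(-442) = 240 + 442 = 682)
(2 - 5)*T = (2 - 5)*682 = -3*682 = -2046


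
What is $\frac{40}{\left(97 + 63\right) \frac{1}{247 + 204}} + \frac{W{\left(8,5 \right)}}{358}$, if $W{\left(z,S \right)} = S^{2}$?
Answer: $\frac{80779}{716} \approx 112.82$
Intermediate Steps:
$\frac{40}{\left(97 + 63\right) \frac{1}{247 + 204}} + \frac{W{\left(8,5 \right)}}{358} = \frac{40}{\left(97 + 63\right) \frac{1}{247 + 204}} + \frac{5^{2}}{358} = \frac{40}{160 \cdot \frac{1}{451}} + 25 \cdot \frac{1}{358} = \frac{40}{160 \cdot \frac{1}{451}} + \frac{25}{358} = \frac{40}{\frac{160}{451}} + \frac{25}{358} = 40 \cdot \frac{451}{160} + \frac{25}{358} = \frac{451}{4} + \frac{25}{358} = \frac{80779}{716}$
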